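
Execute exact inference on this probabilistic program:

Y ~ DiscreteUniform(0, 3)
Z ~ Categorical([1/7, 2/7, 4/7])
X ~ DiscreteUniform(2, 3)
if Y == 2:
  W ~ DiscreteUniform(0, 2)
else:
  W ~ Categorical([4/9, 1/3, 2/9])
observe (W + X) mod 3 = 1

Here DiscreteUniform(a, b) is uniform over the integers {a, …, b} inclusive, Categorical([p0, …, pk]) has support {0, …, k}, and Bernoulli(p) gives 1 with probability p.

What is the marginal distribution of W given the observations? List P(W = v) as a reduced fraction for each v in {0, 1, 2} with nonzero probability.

Enumerate traces; 24 have nonzero weight after conditioning:
  (Y=0, Z=0, X=2, W=2) weight 1/252
  (Y=0, Z=0, X=3, W=1) weight 1/168
  (Y=0, Z=1, X=2, W=2) weight 1/126
  (Y=0, Z=1, X=3, W=1) weight 1/84
  (Y=0, Z=2, X=2, W=2) weight 1/63
  (Y=0, Z=2, X=3, W=1) weight 1/42
  (Y=1, Z=0, X=2, W=2) weight 1/252
  (Y=1, Z=0, X=3, W=1) weight 1/168
  … 16 more
Group by W:
  weight(W=1) = 1/6
  weight(W=2) = 1/8
Total weight = 1/6 + 1/8 = 7/24
P(W=1 | obs) = 1/6 / 7/24 = 4/7
P(W=2 | obs) = 1/8 / 7/24 = 3/7

P(W=1) = 4/7, P(W=2) = 3/7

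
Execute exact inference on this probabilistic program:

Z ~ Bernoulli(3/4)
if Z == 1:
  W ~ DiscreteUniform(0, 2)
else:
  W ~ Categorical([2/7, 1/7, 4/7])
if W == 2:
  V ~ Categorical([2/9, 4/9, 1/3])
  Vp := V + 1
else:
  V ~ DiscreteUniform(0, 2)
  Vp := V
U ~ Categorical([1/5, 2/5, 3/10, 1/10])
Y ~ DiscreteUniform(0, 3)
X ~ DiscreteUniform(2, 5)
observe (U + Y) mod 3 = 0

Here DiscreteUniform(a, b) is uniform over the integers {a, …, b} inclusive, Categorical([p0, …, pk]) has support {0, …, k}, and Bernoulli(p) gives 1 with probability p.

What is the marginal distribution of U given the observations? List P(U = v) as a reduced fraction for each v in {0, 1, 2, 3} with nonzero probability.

Enumerate traces; 432 have nonzero weight after conditioning:
  (Z=0, W=0, V=0, U=0, Y=0, X=2) weight 1/3360
  (Z=0, W=0, V=0, U=0, Y=0, X=3) weight 1/3360
  (Z=0, W=0, V=0, U=0, Y=0, X=4) weight 1/3360
  (Z=0, W=0, V=0, U=0, Y=0, X=5) weight 1/3360
  (Z=0, W=0, V=0, U=0, Y=3, X=2) weight 1/3360
  (Z=0, W=0, V=0, U=0, Y=3, X=3) weight 1/3360
  (Z=0, W=0, V=0, U=0, Y=3, X=4) weight 1/3360
  (Z=0, W=0, V=0, U=0, Y=3, X=5) weight 1/3360
  (Z=0, W=0, V=0, U=1, Y=2, X=2) weight 1/1680
  (Z=0, W=0, V=0, U=2, Y=1, X=2) weight 1/2240
  … 422 more
Group by U:
  weight(U=0) = 1/10
  weight(U=1) = 1/10
  weight(U=2) = 3/40
  weight(U=3) = 1/20
Total weight = 1/10 + 1/10 + 3/40 + 1/20 = 13/40
P(U=0 | obs) = 1/10 / 13/40 = 4/13
P(U=1 | obs) = 1/10 / 13/40 = 4/13
P(U=2 | obs) = 3/40 / 13/40 = 3/13
P(U=3 | obs) = 1/20 / 13/40 = 2/13

P(U=0) = 4/13, P(U=1) = 4/13, P(U=2) = 3/13, P(U=3) = 2/13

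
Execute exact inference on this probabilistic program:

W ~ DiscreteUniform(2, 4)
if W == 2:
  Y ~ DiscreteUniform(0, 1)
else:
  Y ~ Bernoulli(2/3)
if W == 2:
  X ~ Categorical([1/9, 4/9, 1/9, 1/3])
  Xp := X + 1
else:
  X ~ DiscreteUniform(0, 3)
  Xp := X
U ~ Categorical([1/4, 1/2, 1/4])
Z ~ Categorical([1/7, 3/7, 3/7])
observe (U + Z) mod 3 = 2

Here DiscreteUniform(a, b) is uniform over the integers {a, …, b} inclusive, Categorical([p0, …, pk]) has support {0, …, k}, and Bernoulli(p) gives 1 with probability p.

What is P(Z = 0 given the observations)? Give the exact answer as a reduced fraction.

P(Z = 0 | obs) = 1/10

Enumerate traces; 72 have nonzero weight after conditioning:
  (W=2, Y=0, X=0, U=0, Z=2) weight 1/504
  (W=2, Y=0, X=0, U=1, Z=1) weight 1/252
  (W=2, Y=0, X=0, U=2, Z=0) weight 1/1512
  (W=2, Y=0, X=1, U=0, Z=2) weight 1/126
  (W=2, Y=0, X=1, U=1, Z=1) weight 1/63
  (W=2, Y=0, X=1, U=2, Z=0) weight 1/378
  (W=2, Y=0, X=2, U=0, Z=2) weight 1/504
  (W=2, Y=0, X=2, U=1, Z=1) weight 1/252
  … 64 more
Group by Z:
  weight(Z=0) = 1/28
  weight(Z=1) = 3/14
  weight(Z=2) = 3/28
Total weight = 1/28 + 3/14 + 3/28 = 5/14
P(Z=0 | obs) = 1/28 / 5/14 = 1/10
P(Z=1 | obs) = 3/14 / 5/14 = 3/5
P(Z=2 | obs) = 3/28 / 5/14 = 3/10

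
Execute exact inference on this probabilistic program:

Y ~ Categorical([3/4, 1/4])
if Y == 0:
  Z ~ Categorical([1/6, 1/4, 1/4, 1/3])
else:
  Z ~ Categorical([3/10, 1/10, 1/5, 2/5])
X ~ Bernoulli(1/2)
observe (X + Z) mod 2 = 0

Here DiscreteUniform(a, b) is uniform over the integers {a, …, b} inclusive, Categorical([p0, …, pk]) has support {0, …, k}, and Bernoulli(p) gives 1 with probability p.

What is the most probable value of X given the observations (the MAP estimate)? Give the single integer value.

argmax_v P(X = v | obs) = 1

Enumerate traces; 8 have nonzero weight after conditioning:
  (Y=0, Z=0, X=0) weight 1/16
  (Y=0, Z=1, X=1) weight 3/32
  (Y=0, Z=2, X=0) weight 3/32
  (Y=0, Z=3, X=1) weight 1/8
  (Y=1, Z=0, X=0) weight 3/80
  (Y=1, Z=1, X=1) weight 1/80
  (Y=1, Z=2, X=0) weight 1/40
  (Y=1, Z=3, X=1) weight 1/20
Group by X:
  weight(X=0) = 7/32
  weight(X=1) = 9/32
Total weight = 7/32 + 9/32 = 1/2
P(X=0 | obs) = 7/32 / 1/2 = 7/16
P(X=1 | obs) = 9/32 / 1/2 = 9/16
argmax = 1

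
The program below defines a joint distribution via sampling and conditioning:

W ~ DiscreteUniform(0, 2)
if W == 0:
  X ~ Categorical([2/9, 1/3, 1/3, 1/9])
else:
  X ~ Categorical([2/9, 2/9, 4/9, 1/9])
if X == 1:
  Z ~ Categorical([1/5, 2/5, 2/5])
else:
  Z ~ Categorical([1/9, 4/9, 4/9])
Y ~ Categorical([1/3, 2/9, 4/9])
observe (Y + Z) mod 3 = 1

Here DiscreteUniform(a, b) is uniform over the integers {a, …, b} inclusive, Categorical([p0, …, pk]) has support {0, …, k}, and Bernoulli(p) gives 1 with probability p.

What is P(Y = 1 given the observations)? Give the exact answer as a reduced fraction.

P(Y = 1 | obs) = 163/2004

Enumerate traces; 36 have nonzero weight after conditioning:
  (W=0, X=0, Z=0, Y=1) weight 4/2187
  (W=0, X=0, Z=1, Y=0) weight 8/729
  (W=0, X=0, Z=2, Y=2) weight 32/2187
  (W=0, X=1, Z=0, Y=1) weight 2/405
  (W=0, X=1, Z=1, Y=0) weight 2/135
  (W=0, X=1, Z=2, Y=2) weight 8/405
  (W=0, X=2, Z=0, Y=1) weight 2/729
  (W=0, X=2, Z=1, Y=0) weight 4/243
  … 28 more
Group by Y:
  weight(Y=0) = 526/3645
  weight(Y=1) = 326/10935
  weight(Y=2) = 2104/10935
Total weight = 526/3645 + 326/10935 + 2104/10935 = 1336/3645
P(Y=0 | obs) = 526/3645 / 1336/3645 = 263/668
P(Y=1 | obs) = 326/10935 / 1336/3645 = 163/2004
P(Y=2 | obs) = 2104/10935 / 1336/3645 = 263/501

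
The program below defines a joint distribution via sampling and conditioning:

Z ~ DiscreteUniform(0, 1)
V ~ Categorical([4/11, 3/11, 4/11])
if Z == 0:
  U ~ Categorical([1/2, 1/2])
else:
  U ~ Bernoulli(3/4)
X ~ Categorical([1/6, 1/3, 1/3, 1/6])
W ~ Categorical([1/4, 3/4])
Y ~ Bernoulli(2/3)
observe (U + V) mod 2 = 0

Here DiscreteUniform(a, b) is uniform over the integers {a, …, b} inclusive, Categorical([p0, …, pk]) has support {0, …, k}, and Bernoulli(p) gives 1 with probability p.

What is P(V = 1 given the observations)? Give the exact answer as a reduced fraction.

P(V = 1 | obs) = 5/13

Enumerate traces; 96 have nonzero weight after conditioning:
  (Z=0, V=0, U=0, X=0, W=0, Y=0) weight 1/792
  (Z=0, V=0, U=0, X=0, W=0, Y=1) weight 1/396
  (Z=0, V=0, U=0, X=0, W=1, Y=0) weight 1/264
  (Z=0, V=0, U=0, X=0, W=1, Y=1) weight 1/132
  (Z=0, V=0, U=0, X=1, W=0, Y=0) weight 1/396
  (Z=0, V=0, U=0, X=1, W=0, Y=1) weight 1/198
  (Z=0, V=0, U=0, X=1, W=1, Y=0) weight 1/132
  (Z=0, V=0, U=0, X=1, W=1, Y=1) weight 1/66
  (Z=0, V=1, U=1, X=0, W=0, Y=0) weight 1/1056
  (Z=0, V=2, U=0, X=0, W=0, Y=0) weight 1/792
  … 86 more
Group by V:
  weight(V=0) = 3/22
  weight(V=1) = 15/88
  weight(V=2) = 3/22
Total weight = 3/22 + 15/88 + 3/22 = 39/88
P(V=0 | obs) = 3/22 / 39/88 = 4/13
P(V=1 | obs) = 15/88 / 39/88 = 5/13
P(V=2 | obs) = 3/22 / 39/88 = 4/13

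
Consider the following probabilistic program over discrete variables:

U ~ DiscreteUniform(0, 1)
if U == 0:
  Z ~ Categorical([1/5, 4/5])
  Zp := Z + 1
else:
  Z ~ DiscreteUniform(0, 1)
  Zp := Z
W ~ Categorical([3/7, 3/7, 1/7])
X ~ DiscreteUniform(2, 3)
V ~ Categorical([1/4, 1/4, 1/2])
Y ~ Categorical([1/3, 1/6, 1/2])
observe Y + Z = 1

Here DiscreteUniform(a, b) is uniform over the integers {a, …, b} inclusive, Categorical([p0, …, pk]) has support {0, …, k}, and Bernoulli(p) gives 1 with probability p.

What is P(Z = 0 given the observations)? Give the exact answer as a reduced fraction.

P(Z = 0 | obs) = 7/33

Enumerate traces; 72 have nonzero weight after conditioning:
  (U=0, Z=0, W=0, X=2, V=0, Y=1) weight 1/1120
  (U=0, Z=0, W=0, X=2, V=1, Y=1) weight 1/1120
  (U=0, Z=0, W=0, X=2, V=2, Y=1) weight 1/560
  (U=0, Z=0, W=0, X=3, V=0, Y=1) weight 1/1120
  (U=0, Z=0, W=0, X=3, V=1, Y=1) weight 1/1120
  (U=0, Z=0, W=0, X=3, V=2, Y=1) weight 1/560
  (U=0, Z=0, W=1, X=2, V=0, Y=1) weight 1/1120
  (U=0, Z=0, W=1, X=2, V=1, Y=1) weight 1/1120
  (U=0, Z=1, W=0, X=2, V=0, Y=0) weight 1/140
  … 63 more
Group by Z:
  weight(Z=0) = 7/120
  weight(Z=1) = 13/60
Total weight = 7/120 + 13/60 = 11/40
P(Z=0 | obs) = 7/120 / 11/40 = 7/33
P(Z=1 | obs) = 13/60 / 11/40 = 26/33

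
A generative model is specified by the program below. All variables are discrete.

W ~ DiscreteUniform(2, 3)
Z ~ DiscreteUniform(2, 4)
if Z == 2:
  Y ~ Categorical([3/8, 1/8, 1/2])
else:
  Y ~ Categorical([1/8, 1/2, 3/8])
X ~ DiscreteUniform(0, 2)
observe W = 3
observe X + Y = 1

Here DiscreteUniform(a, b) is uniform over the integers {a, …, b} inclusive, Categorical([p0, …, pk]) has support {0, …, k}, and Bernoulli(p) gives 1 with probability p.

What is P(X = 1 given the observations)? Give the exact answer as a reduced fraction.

P(X = 1 | obs) = 5/14

Enumerate traces; 6 have nonzero weight after conditioning:
  (W=3, Z=2, Y=0, X=1) weight 1/48
  (W=3, Z=2, Y=1, X=0) weight 1/144
  (W=3, Z=3, Y=0, X=1) weight 1/144
  (W=3, Z=3, Y=1, X=0) weight 1/36
  (W=3, Z=4, Y=0, X=1) weight 1/144
  (W=3, Z=4, Y=1, X=0) weight 1/36
Group by X:
  weight(X=0) = 1/16
  weight(X=1) = 5/144
Total weight = 1/16 + 5/144 = 7/72
P(X=0 | obs) = 1/16 / 7/72 = 9/14
P(X=1 | obs) = 5/144 / 7/72 = 5/14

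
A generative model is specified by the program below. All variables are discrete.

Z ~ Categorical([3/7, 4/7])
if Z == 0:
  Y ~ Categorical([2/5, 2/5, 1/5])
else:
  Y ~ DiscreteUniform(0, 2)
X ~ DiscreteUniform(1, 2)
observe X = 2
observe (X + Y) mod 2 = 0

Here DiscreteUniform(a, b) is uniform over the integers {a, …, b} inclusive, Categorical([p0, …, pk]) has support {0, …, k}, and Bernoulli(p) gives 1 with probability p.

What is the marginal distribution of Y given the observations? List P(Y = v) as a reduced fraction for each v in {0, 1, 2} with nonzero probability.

Enumerate traces; 4 have nonzero weight after conditioning:
  (Z=0, Y=0, X=2) weight 3/35
  (Z=0, Y=2, X=2) weight 3/70
  (Z=1, Y=0, X=2) weight 2/21
  (Z=1, Y=2, X=2) weight 2/21
Group by Y:
  weight(Y=0) = 19/105
  weight(Y=2) = 29/210
Total weight = 19/105 + 29/210 = 67/210
P(Y=0 | obs) = 19/105 / 67/210 = 38/67
P(Y=2 | obs) = 29/210 / 67/210 = 29/67

P(Y=0) = 38/67, P(Y=2) = 29/67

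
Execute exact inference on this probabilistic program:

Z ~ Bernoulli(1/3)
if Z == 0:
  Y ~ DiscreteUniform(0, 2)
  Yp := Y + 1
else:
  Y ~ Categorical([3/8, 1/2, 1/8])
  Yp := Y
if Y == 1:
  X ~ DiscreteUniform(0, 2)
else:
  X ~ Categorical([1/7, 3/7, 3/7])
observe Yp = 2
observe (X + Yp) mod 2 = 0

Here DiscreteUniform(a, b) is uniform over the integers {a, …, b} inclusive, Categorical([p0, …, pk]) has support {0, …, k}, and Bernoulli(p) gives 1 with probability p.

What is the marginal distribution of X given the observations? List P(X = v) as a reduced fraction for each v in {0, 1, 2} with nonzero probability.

Enumerate traces; 4 have nonzero weight after conditioning:
  (Z=0, Y=1, X=0) weight 2/27
  (Z=0, Y=1, X=2) weight 2/27
  (Z=1, Y=2, X=0) weight 1/168
  (Z=1, Y=2, X=2) weight 1/56
Group by X:
  weight(X=0) = 121/1512
  weight(X=2) = 139/1512
Total weight = 121/1512 + 139/1512 = 65/378
P(X=0 | obs) = 121/1512 / 65/378 = 121/260
P(X=2 | obs) = 139/1512 / 65/378 = 139/260

P(X=0) = 121/260, P(X=2) = 139/260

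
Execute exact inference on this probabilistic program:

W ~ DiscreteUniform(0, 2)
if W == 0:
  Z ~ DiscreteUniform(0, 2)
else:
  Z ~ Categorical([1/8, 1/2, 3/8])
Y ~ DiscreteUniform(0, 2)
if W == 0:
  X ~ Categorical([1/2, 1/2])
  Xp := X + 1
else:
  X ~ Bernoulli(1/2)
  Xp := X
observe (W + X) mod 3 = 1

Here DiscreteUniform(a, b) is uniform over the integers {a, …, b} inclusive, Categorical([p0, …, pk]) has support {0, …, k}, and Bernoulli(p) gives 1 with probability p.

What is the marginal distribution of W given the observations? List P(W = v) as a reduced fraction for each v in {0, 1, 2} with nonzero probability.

P(W=0) = 1/2, P(W=1) = 1/2

Enumerate traces; 18 have nonzero weight after conditioning:
  (W=0, Z=0, Y=0, X=1) weight 1/54
  (W=0, Z=0, Y=1, X=1) weight 1/54
  (W=0, Z=0, Y=2, X=1) weight 1/54
  (W=0, Z=1, Y=0, X=1) weight 1/54
  (W=0, Z=1, Y=1, X=1) weight 1/54
  (W=0, Z=1, Y=2, X=1) weight 1/54
  (W=0, Z=2, Y=0, X=1) weight 1/54
  (W=0, Z=2, Y=1, X=1) weight 1/54
  (W=1, Z=0, Y=0, X=0) weight 1/144
  … 9 more
Group by W:
  weight(W=0) = 1/6
  weight(W=1) = 1/6
Total weight = 1/6 + 1/6 = 1/3
P(W=0 | obs) = 1/6 / 1/3 = 1/2
P(W=1 | obs) = 1/6 / 1/3 = 1/2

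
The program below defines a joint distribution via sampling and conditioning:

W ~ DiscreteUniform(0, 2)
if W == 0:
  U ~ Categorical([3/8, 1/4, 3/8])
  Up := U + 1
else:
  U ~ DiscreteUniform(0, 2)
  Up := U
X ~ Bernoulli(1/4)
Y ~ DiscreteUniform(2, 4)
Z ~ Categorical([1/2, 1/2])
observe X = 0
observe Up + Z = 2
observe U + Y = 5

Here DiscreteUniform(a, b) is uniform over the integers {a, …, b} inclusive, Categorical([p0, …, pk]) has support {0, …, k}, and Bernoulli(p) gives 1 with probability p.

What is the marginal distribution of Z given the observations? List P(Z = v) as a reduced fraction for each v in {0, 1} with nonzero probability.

P(Z=0) = 11/19, P(Z=1) = 8/19

Enumerate traces; 5 have nonzero weight after conditioning:
  (W=0, U=1, X=0, Y=4, Z=0) weight 1/96
  (W=1, U=1, X=0, Y=4, Z=1) weight 1/72
  (W=1, U=2, X=0, Y=3, Z=0) weight 1/72
  (W=2, U=1, X=0, Y=4, Z=1) weight 1/72
  (W=2, U=2, X=0, Y=3, Z=0) weight 1/72
Group by Z:
  weight(Z=0) = 11/288
  weight(Z=1) = 1/36
Total weight = 11/288 + 1/36 = 19/288
P(Z=0 | obs) = 11/288 / 19/288 = 11/19
P(Z=1 | obs) = 1/36 / 19/288 = 8/19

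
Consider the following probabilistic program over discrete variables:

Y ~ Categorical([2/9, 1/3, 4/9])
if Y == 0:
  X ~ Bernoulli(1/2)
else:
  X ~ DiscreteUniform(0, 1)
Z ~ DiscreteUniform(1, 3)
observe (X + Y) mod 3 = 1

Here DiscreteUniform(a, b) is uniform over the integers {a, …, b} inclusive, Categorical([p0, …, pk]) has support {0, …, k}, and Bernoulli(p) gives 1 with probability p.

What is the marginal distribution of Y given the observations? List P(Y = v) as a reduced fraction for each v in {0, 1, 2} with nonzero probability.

P(Y=0) = 2/5, P(Y=1) = 3/5

Enumerate traces; 6 have nonzero weight after conditioning:
  (Y=0, X=1, Z=1) weight 1/27
  (Y=0, X=1, Z=2) weight 1/27
  (Y=0, X=1, Z=3) weight 1/27
  (Y=1, X=0, Z=1) weight 1/18
  (Y=1, X=0, Z=2) weight 1/18
  (Y=1, X=0, Z=3) weight 1/18
Group by Y:
  weight(Y=0) = 1/9
  weight(Y=1) = 1/6
Total weight = 1/9 + 1/6 = 5/18
P(Y=0 | obs) = 1/9 / 5/18 = 2/5
P(Y=1 | obs) = 1/6 / 5/18 = 3/5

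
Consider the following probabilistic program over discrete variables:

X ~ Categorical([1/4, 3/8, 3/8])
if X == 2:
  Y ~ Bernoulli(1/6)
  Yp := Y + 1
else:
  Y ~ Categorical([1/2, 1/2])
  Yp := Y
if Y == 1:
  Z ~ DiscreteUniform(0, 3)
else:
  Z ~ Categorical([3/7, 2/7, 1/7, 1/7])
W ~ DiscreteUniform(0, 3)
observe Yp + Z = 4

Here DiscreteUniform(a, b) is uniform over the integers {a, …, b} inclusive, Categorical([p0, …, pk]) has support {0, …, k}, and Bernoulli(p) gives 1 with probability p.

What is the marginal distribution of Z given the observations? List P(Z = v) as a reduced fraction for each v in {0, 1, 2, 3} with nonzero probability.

Enumerate traces; 16 have nonzero weight after conditioning:
  (X=0, Y=1, Z=3, W=0) weight 1/128
  (X=0, Y=1, Z=3, W=1) weight 1/128
  (X=0, Y=1, Z=3, W=2) weight 1/128
  (X=0, Y=1, Z=3, W=3) weight 1/128
  (X=1, Y=1, Z=3, W=0) weight 3/256
  (X=1, Y=1, Z=3, W=1) weight 3/256
  (X=1, Y=1, Z=3, W=2) weight 3/256
  (X=1, Y=1, Z=3, W=3) weight 3/256
  (X=2, Y=1, Z=2, W=0) weight 1/256
  … 7 more
Group by Z:
  weight(Z=2) = 1/64
  weight(Z=3) = 55/448
Total weight = 1/64 + 55/448 = 31/224
P(Z=2 | obs) = 1/64 / 31/224 = 7/62
P(Z=3 | obs) = 55/448 / 31/224 = 55/62

P(Z=2) = 7/62, P(Z=3) = 55/62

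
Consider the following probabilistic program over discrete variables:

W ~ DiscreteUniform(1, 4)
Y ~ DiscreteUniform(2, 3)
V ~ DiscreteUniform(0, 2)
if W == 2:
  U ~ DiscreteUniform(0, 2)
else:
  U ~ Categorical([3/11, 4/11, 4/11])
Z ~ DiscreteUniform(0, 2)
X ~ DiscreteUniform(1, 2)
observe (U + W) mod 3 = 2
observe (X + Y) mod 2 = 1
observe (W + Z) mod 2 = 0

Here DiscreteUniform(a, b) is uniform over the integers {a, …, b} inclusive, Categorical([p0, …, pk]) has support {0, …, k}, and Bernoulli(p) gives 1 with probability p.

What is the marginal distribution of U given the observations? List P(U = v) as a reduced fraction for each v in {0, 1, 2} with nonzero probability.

Enumerate traces; 36 have nonzero weight after conditioning:
  (W=1, Y=2, V=0, U=1, Z=1, X=1) weight 1/396
  (W=1, Y=2, V=1, U=1, Z=1, X=1) weight 1/396
  (W=1, Y=2, V=2, U=1, Z=1, X=1) weight 1/396
  (W=1, Y=3, V=0, U=1, Z=1, X=2) weight 1/396
  (W=1, Y=3, V=1, U=1, Z=1, X=2) weight 1/396
  (W=1, Y=3, V=2, U=1, Z=1, X=2) weight 1/396
  (W=2, Y=2, V=0, U=0, Z=0, X=1) weight 1/432
  (W=2, Y=2, V=0, U=0, Z=2, X=1) weight 1/432
  (W=3, Y=2, V=0, U=2, Z=1, X=1) weight 1/396
  … 27 more
Group by U:
  weight(U=0) = 1/36
  weight(U=1) = 1/22
  weight(U=2) = 1/66
Total weight = 1/36 + 1/22 + 1/66 = 35/396
P(U=0 | obs) = 1/36 / 35/396 = 11/35
P(U=1 | obs) = 1/22 / 35/396 = 18/35
P(U=2 | obs) = 1/66 / 35/396 = 6/35

P(U=0) = 11/35, P(U=1) = 18/35, P(U=2) = 6/35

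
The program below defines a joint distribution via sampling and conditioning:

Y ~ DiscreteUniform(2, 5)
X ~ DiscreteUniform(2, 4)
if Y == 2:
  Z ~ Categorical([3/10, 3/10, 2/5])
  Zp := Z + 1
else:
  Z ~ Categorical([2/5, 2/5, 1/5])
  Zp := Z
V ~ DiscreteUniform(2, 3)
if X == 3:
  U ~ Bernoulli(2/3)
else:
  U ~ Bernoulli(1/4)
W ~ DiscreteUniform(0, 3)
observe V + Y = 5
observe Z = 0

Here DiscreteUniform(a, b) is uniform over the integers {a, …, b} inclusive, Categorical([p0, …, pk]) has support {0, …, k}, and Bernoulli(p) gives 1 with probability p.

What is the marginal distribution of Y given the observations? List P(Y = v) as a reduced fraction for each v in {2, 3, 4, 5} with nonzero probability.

Enumerate traces; 48 have nonzero weight after conditioning:
  (Y=2, X=2, Z=0, V=3, U=0, W=0) weight 3/1280
  (Y=2, X=2, Z=0, V=3, U=0, W=1) weight 3/1280
  (Y=2, X=2, Z=0, V=3, U=0, W=2) weight 3/1280
  (Y=2, X=2, Z=0, V=3, U=0, W=3) weight 3/1280
  (Y=2, X=2, Z=0, V=3, U=1, W=0) weight 1/1280
  (Y=2, X=2, Z=0, V=3, U=1, W=1) weight 1/1280
  (Y=2, X=2, Z=0, V=3, U=1, W=2) weight 1/1280
  (Y=2, X=2, Z=0, V=3, U=1, W=3) weight 1/1280
  (Y=3, X=2, Z=0, V=2, U=0, W=0) weight 1/320
  … 39 more
Group by Y:
  weight(Y=2) = 3/80
  weight(Y=3) = 1/20
Total weight = 3/80 + 1/20 = 7/80
P(Y=2 | obs) = 3/80 / 7/80 = 3/7
P(Y=3 | obs) = 1/20 / 7/80 = 4/7

P(Y=2) = 3/7, P(Y=3) = 4/7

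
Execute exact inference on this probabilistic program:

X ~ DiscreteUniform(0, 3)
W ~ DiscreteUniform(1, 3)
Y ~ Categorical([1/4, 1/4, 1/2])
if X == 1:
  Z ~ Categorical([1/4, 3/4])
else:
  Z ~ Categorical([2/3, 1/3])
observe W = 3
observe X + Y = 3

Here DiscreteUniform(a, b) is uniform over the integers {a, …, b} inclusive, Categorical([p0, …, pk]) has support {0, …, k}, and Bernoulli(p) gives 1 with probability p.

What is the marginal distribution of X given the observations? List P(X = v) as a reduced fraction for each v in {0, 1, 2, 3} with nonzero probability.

P(X=1) = 1/2, P(X=2) = 1/4, P(X=3) = 1/4

Enumerate traces; 6 have nonzero weight after conditioning:
  (X=1, W=3, Y=2, Z=0) weight 1/96
  (X=1, W=3, Y=2, Z=1) weight 1/32
  (X=2, W=3, Y=1, Z=0) weight 1/72
  (X=2, W=3, Y=1, Z=1) weight 1/144
  (X=3, W=3, Y=0, Z=0) weight 1/72
  (X=3, W=3, Y=0, Z=1) weight 1/144
Group by X:
  weight(X=1) = 1/24
  weight(X=2) = 1/48
  weight(X=3) = 1/48
Total weight = 1/24 + 1/48 + 1/48 = 1/12
P(X=1 | obs) = 1/24 / 1/12 = 1/2
P(X=2 | obs) = 1/48 / 1/12 = 1/4
P(X=3 | obs) = 1/48 / 1/12 = 1/4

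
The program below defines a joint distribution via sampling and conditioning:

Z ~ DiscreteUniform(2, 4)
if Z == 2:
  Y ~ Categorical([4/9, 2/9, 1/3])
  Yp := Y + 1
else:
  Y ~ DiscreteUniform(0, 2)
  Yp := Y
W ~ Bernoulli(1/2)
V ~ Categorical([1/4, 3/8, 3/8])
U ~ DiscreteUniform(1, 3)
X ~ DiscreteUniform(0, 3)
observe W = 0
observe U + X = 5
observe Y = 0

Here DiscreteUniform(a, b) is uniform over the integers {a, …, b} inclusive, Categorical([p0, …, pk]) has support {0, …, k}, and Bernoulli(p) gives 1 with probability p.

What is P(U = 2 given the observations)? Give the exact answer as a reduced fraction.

Enumerate traces; 18 have nonzero weight after conditioning:
  (Z=2, Y=0, W=0, V=0, U=2, X=3) weight 1/648
  (Z=2, Y=0, W=0, V=0, U=3, X=2) weight 1/648
  (Z=2, Y=0, W=0, V=1, U=2, X=3) weight 1/432
  (Z=2, Y=0, W=0, V=1, U=3, X=2) weight 1/432
  (Z=2, Y=0, W=0, V=2, U=2, X=3) weight 1/432
  (Z=2, Y=0, W=0, V=2, U=3, X=2) weight 1/432
  (Z=3, Y=0, W=0, V=0, U=2, X=3) weight 1/864
  (Z=3, Y=0, W=0, V=0, U=3, X=2) weight 1/864
  … 10 more
Group by U:
  weight(U=2) = 5/324
  weight(U=3) = 5/324
Total weight = 5/324 + 5/324 = 5/162
P(U=2 | obs) = 5/324 / 5/162 = 1/2
P(U=3 | obs) = 5/324 / 5/162 = 1/2

P(U = 2 | obs) = 1/2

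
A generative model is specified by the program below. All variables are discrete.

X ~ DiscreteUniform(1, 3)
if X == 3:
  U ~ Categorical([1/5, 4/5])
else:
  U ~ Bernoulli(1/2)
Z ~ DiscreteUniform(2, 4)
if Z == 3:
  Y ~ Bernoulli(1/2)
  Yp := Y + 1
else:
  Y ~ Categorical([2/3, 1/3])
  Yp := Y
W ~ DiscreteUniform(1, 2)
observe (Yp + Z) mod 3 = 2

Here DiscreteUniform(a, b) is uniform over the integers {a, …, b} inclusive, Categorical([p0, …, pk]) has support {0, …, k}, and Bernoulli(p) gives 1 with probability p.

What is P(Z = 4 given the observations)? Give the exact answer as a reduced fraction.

Enumerate traces; 36 have nonzero weight after conditioning:
  (X=1, U=0, Z=2, Y=0, W=1) weight 1/54
  (X=1, U=0, Z=2, Y=0, W=2) weight 1/54
  (X=1, U=0, Z=3, Y=1, W=1) weight 1/72
  (X=1, U=0, Z=3, Y=1, W=2) weight 1/72
  (X=1, U=0, Z=4, Y=1, W=1) weight 1/108
  (X=1, U=0, Z=4, Y=1, W=2) weight 1/108
  (X=1, U=1, Z=2, Y=0, W=1) weight 1/54
  (X=1, U=1, Z=2, Y=0, W=2) weight 1/54
  … 28 more
Group by Z:
  weight(Z=2) = 2/9
  weight(Z=3) = 1/6
  weight(Z=4) = 1/9
Total weight = 2/9 + 1/6 + 1/9 = 1/2
P(Z=2 | obs) = 2/9 / 1/2 = 4/9
P(Z=3 | obs) = 1/6 / 1/2 = 1/3
P(Z=4 | obs) = 1/9 / 1/2 = 2/9

P(Z = 4 | obs) = 2/9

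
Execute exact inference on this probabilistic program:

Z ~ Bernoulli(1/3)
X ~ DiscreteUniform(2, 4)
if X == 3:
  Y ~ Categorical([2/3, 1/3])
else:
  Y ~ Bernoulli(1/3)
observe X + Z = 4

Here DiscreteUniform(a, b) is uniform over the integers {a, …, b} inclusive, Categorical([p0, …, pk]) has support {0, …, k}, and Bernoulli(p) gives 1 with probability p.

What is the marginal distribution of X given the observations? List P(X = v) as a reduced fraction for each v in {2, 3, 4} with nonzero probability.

Enumerate traces; 4 have nonzero weight after conditioning:
  (Z=0, X=4, Y=0) weight 4/27
  (Z=0, X=4, Y=1) weight 2/27
  (Z=1, X=3, Y=0) weight 2/27
  (Z=1, X=3, Y=1) weight 1/27
Group by X:
  weight(X=3) = 1/9
  weight(X=4) = 2/9
Total weight = 1/9 + 2/9 = 1/3
P(X=3 | obs) = 1/9 / 1/3 = 1/3
P(X=4 | obs) = 2/9 / 1/3 = 2/3

P(X=3) = 1/3, P(X=4) = 2/3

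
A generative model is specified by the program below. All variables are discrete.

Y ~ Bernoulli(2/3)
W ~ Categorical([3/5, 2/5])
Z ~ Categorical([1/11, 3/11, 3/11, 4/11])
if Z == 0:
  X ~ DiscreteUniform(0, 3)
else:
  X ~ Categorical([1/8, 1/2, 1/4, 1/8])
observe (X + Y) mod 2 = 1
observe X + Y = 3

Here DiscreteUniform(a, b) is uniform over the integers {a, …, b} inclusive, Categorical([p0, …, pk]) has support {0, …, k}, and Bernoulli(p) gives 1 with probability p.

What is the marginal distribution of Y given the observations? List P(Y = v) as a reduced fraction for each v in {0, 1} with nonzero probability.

P(Y=0) = 3/14, P(Y=1) = 11/14

Enumerate traces; 16 have nonzero weight after conditioning:
  (Y=0, W=0, Z=0, X=3) weight 1/220
  (Y=0, W=0, Z=1, X=3) weight 3/440
  (Y=0, W=0, Z=2, X=3) weight 3/440
  (Y=0, W=0, Z=3, X=3) weight 1/110
  (Y=0, W=1, Z=0, X=3) weight 1/330
  (Y=0, W=1, Z=1, X=3) weight 1/220
  (Y=0, W=1, Z=2, X=3) weight 1/220
  (Y=0, W=1, Z=3, X=3) weight 1/165
  (Y=1, W=0, Z=0, X=2) weight 1/110
  … 7 more
Group by Y:
  weight(Y=0) = 1/22
  weight(Y=1) = 1/6
Total weight = 1/22 + 1/6 = 7/33
P(Y=0 | obs) = 1/22 / 7/33 = 3/14
P(Y=1 | obs) = 1/6 / 7/33 = 11/14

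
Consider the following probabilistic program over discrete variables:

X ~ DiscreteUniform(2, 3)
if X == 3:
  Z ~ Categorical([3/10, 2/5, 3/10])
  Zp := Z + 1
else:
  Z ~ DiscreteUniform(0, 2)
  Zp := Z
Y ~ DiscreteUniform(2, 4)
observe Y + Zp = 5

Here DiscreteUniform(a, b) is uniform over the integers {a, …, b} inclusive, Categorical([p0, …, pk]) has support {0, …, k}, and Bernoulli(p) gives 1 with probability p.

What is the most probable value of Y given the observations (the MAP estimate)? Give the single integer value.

argmax_v P(Y = v | obs) = 3

Enumerate traces; 5 have nonzero weight after conditioning:
  (X=2, Z=1, Y=4) weight 1/18
  (X=2, Z=2, Y=3) weight 1/18
  (X=3, Z=0, Y=4) weight 1/20
  (X=3, Z=1, Y=3) weight 1/15
  (X=3, Z=2, Y=2) weight 1/20
Group by Y:
  weight(Y=2) = 1/20
  weight(Y=3) = 11/90
  weight(Y=4) = 19/180
Total weight = 1/20 + 11/90 + 19/180 = 5/18
P(Y=2 | obs) = 1/20 / 5/18 = 9/50
P(Y=3 | obs) = 11/90 / 5/18 = 11/25
P(Y=4 | obs) = 19/180 / 5/18 = 19/50
argmax = 3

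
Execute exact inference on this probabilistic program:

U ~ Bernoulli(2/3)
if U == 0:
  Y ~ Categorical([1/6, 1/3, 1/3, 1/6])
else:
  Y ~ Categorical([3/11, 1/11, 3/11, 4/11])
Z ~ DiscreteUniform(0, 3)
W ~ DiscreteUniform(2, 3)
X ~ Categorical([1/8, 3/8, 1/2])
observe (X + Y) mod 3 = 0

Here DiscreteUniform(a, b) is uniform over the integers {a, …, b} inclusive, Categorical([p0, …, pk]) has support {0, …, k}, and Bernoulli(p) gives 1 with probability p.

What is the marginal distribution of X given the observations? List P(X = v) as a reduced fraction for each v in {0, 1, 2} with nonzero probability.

P(X=0) = 53/208, P(X=1) = 87/208, P(X=2) = 17/52

Enumerate traces; 64 have nonzero weight after conditioning:
  (U=0, Y=0, Z=0, W=2, X=0) weight 1/1152
  (U=0, Y=0, Z=0, W=3, X=0) weight 1/1152
  (U=0, Y=0, Z=1, W=2, X=0) weight 1/1152
  (U=0, Y=0, Z=1, W=3, X=0) weight 1/1152
  (U=0, Y=0, Z=2, W=2, X=0) weight 1/1152
  (U=0, Y=0, Z=2, W=3, X=0) weight 1/1152
  (U=0, Y=0, Z=3, W=2, X=0) weight 1/1152
  (U=0, Y=0, Z=3, W=3, X=0) weight 1/1152
  (U=0, Y=1, Z=0, W=2, X=2) weight 1/144
  (U=0, Y=2, Z=0, W=2, X=1) weight 1/192
  … 54 more
Group by X:
  weight(X=0) = 53/792
  weight(X=1) = 29/264
  weight(X=2) = 17/198
Total weight = 53/792 + 29/264 + 17/198 = 26/99
P(X=0 | obs) = 53/792 / 26/99 = 53/208
P(X=1 | obs) = 29/264 / 26/99 = 87/208
P(X=2 | obs) = 17/198 / 26/99 = 17/52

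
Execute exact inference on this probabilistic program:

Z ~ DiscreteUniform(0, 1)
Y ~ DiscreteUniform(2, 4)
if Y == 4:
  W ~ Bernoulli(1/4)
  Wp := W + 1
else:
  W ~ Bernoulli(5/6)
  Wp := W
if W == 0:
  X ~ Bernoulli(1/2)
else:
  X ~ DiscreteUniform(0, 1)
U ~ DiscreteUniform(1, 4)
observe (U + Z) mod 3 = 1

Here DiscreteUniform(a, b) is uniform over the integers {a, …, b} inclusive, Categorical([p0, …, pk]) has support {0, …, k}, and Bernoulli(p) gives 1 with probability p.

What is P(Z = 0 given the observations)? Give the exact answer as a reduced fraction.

Enumerate traces; 36 have nonzero weight after conditioning:
  (Z=0, Y=2, W=0, X=0, U=1) weight 1/288
  (Z=0, Y=2, W=0, X=0, U=4) weight 1/288
  (Z=0, Y=2, W=0, X=1, U=1) weight 1/288
  (Z=0, Y=2, W=0, X=1, U=4) weight 1/288
  (Z=0, Y=2, W=1, X=0, U=1) weight 5/288
  (Z=0, Y=2, W=1, X=0, U=4) weight 5/288
  (Z=0, Y=2, W=1, X=1, U=1) weight 5/288
  (Z=0, Y=2, W=1, X=1, U=4) weight 5/288
  (Z=1, Y=2, W=0, X=0, U=3) weight 1/288
  … 27 more
Group by Z:
  weight(Z=0) = 1/4
  weight(Z=1) = 1/8
Total weight = 1/4 + 1/8 = 3/8
P(Z=0 | obs) = 1/4 / 3/8 = 2/3
P(Z=1 | obs) = 1/8 / 3/8 = 1/3

P(Z = 0 | obs) = 2/3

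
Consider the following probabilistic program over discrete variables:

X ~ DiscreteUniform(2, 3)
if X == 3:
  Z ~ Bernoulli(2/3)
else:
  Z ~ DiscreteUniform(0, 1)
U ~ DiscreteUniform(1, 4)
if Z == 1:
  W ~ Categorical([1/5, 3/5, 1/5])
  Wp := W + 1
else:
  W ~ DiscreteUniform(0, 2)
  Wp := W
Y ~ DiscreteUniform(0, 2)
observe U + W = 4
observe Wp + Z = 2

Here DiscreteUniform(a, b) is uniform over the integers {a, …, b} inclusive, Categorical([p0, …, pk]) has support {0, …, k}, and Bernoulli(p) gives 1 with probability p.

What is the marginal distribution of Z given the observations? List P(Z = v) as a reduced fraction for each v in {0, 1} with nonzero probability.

P(Z=0) = 25/46, P(Z=1) = 21/46

Enumerate traces; 12 have nonzero weight after conditioning:
  (X=2, Z=0, U=2, W=2, Y=0) weight 1/144
  (X=2, Z=0, U=2, W=2, Y=1) weight 1/144
  (X=2, Z=0, U=2, W=2, Y=2) weight 1/144
  (X=2, Z=1, U=4, W=0, Y=0) weight 1/240
  (X=2, Z=1, U=4, W=0, Y=1) weight 1/240
  (X=2, Z=1, U=4, W=0, Y=2) weight 1/240
  (X=3, Z=0, U=2, W=2, Y=0) weight 1/216
  (X=3, Z=0, U=2, W=2, Y=1) weight 1/216
  … 4 more
Group by Z:
  weight(Z=0) = 5/144
  weight(Z=1) = 7/240
Total weight = 5/144 + 7/240 = 23/360
P(Z=0 | obs) = 5/144 / 23/360 = 25/46
P(Z=1 | obs) = 7/240 / 23/360 = 21/46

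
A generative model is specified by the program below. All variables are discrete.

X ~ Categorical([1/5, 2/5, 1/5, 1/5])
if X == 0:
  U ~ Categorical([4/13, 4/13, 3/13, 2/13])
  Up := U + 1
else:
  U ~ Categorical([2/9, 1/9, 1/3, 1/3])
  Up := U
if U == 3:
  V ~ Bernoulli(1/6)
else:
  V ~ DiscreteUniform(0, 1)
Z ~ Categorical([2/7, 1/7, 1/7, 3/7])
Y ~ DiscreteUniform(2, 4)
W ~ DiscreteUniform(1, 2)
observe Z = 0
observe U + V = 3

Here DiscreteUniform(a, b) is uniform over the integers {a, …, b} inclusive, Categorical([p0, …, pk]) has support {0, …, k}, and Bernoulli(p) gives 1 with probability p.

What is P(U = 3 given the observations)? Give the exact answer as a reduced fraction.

Enumerate traces; 48 have nonzero weight after conditioning:
  (X=0, U=2, V=1, Z=0, Y=2, W=1) weight 1/910
  (X=0, U=2, V=1, Z=0, Y=2, W=2) weight 1/910
  (X=0, U=2, V=1, Z=0, Y=3, W=1) weight 1/910
  (X=0, U=2, V=1, Z=0, Y=3, W=2) weight 1/910
  (X=0, U=2, V=1, Z=0, Y=4, W=1) weight 1/910
  (X=0, U=2, V=1, Z=0, Y=4, W=2) weight 1/910
  (X=0, U=3, V=0, Z=0, Y=2, W=1) weight 1/819
  (X=0, U=3, V=0, Z=0, Y=2, W=2) weight 1/819
  … 40 more
Group by U:
  weight(U=2) = 61/1365
  weight(U=3) = 58/819
Total weight = 61/1365 + 58/819 = 473/4095
P(U=2 | obs) = 61/1365 / 473/4095 = 183/473
P(U=3 | obs) = 58/819 / 473/4095 = 290/473

P(U = 3 | obs) = 290/473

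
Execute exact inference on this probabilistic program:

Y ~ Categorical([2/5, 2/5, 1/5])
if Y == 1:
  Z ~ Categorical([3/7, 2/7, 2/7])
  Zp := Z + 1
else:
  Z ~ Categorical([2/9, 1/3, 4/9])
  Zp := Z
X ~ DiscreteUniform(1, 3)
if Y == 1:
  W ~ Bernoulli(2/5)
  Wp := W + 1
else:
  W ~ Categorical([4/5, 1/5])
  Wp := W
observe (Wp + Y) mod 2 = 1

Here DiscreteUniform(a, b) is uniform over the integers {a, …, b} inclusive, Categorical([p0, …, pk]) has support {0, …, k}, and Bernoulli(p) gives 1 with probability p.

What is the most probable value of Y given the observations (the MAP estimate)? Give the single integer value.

Enumerate traces; 27 have nonzero weight after conditioning:
  (Y=0, Z=0, X=1, W=1) weight 4/675
  (Y=0, Z=0, X=2, W=1) weight 4/675
  (Y=0, Z=0, X=3, W=1) weight 4/675
  (Y=0, Z=1, X=1, W=1) weight 2/225
  (Y=0, Z=1, X=2, W=1) weight 2/225
  (Y=0, Z=1, X=3, W=1) weight 2/225
  (Y=0, Z=2, X=1, W=1) weight 8/675
  (Y=0, Z=2, X=2, W=1) weight 8/675
  (Y=1, Z=0, X=1, W=1) weight 4/175
  (Y=2, Z=0, X=1, W=1) weight 2/675
  … 17 more
Group by Y:
  weight(Y=0) = 2/25
  weight(Y=1) = 4/25
  weight(Y=2) = 1/25
Total weight = 2/25 + 4/25 + 1/25 = 7/25
P(Y=0 | obs) = 2/25 / 7/25 = 2/7
P(Y=1 | obs) = 4/25 / 7/25 = 4/7
P(Y=2 | obs) = 1/25 / 7/25 = 1/7
argmax = 1

argmax_v P(Y = v | obs) = 1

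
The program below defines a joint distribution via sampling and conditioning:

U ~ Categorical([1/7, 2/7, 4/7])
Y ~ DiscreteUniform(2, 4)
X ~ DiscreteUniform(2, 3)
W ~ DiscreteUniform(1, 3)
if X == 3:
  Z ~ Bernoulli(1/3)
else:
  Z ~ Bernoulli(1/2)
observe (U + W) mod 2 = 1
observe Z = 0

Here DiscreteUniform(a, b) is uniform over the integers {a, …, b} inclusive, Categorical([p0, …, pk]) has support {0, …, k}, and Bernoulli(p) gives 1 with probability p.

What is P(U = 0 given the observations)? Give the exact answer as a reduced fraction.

P(U = 0 | obs) = 1/6

Enumerate traces; 30 have nonzero weight after conditioning:
  (U=0, Y=2, X=2, W=1, Z=0) weight 1/252
  (U=0, Y=2, X=2, W=3, Z=0) weight 1/252
  (U=0, Y=2, X=3, W=1, Z=0) weight 1/189
  (U=0, Y=2, X=3, W=3, Z=0) weight 1/189
  (U=0, Y=3, X=2, W=1, Z=0) weight 1/252
  (U=0, Y=3, X=2, W=3, Z=0) weight 1/252
  (U=0, Y=3, X=3, W=1, Z=0) weight 1/189
  (U=0, Y=3, X=3, W=3, Z=0) weight 1/189
  (U=1, Y=2, X=2, W=2, Z=0) weight 1/126
  (U=2, Y=2, X=2, W=1, Z=0) weight 1/63
  … 20 more
Group by U:
  weight(U=0) = 1/18
  weight(U=1) = 1/18
  weight(U=2) = 2/9
Total weight = 1/18 + 1/18 + 2/9 = 1/3
P(U=0 | obs) = 1/18 / 1/3 = 1/6
P(U=1 | obs) = 1/18 / 1/3 = 1/6
P(U=2 | obs) = 2/9 / 1/3 = 2/3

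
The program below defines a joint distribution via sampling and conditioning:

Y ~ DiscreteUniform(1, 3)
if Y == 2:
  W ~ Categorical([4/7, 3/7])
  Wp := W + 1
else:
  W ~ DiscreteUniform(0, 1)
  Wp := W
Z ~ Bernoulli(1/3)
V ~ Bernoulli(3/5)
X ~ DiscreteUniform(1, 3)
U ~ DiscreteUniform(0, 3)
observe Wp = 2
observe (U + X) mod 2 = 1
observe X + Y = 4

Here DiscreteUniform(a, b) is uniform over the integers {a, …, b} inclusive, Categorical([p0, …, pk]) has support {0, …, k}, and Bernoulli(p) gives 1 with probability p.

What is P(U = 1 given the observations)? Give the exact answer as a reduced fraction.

P(U = 1 | obs) = 1/2

Enumerate traces; 8 have nonzero weight after conditioning:
  (Y=2, W=1, Z=0, V=0, X=2, U=1) weight 1/315
  (Y=2, W=1, Z=0, V=0, X=2, U=3) weight 1/315
  (Y=2, W=1, Z=0, V=1, X=2, U=1) weight 1/210
  (Y=2, W=1, Z=0, V=1, X=2, U=3) weight 1/210
  (Y=2, W=1, Z=1, V=0, X=2, U=1) weight 1/630
  (Y=2, W=1, Z=1, V=0, X=2, U=3) weight 1/630
  (Y=2, W=1, Z=1, V=1, X=2, U=1) weight 1/420
  (Y=2, W=1, Z=1, V=1, X=2, U=3) weight 1/420
Group by U:
  weight(U=1) = 1/84
  weight(U=3) = 1/84
Total weight = 1/84 + 1/84 = 1/42
P(U=1 | obs) = 1/84 / 1/42 = 1/2
P(U=3 | obs) = 1/84 / 1/42 = 1/2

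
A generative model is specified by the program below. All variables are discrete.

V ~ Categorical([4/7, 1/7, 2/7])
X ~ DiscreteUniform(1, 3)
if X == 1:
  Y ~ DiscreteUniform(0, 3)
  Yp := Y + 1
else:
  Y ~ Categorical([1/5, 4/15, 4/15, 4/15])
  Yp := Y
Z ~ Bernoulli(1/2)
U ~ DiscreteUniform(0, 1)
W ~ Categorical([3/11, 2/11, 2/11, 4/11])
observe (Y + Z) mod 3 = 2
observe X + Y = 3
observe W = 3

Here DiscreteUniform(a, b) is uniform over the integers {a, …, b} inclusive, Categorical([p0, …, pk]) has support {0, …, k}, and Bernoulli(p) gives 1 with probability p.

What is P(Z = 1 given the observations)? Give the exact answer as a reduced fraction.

P(Z = 1 | obs) = 16/31

Enumerate traces; 12 have nonzero weight after conditioning:
  (V=0, X=1, Y=2, Z=0, U=0, W=3) weight 1/231
  (V=0, X=1, Y=2, Z=0, U=1, W=3) weight 1/231
  (V=0, X=2, Y=1, Z=1, U=0, W=3) weight 16/3465
  (V=0, X=2, Y=1, Z=1, U=1, W=3) weight 16/3465
  (V=1, X=1, Y=2, Z=0, U=0, W=3) weight 1/924
  (V=1, X=1, Y=2, Z=0, U=1, W=3) weight 1/924
  (V=1, X=2, Y=1, Z=1, U=0, W=3) weight 4/3465
  (V=1, X=2, Y=1, Z=1, U=1, W=3) weight 4/3465
  … 4 more
Group by Z:
  weight(Z=0) = 1/66
  weight(Z=1) = 8/495
Total weight = 1/66 + 8/495 = 31/990
P(Z=0 | obs) = 1/66 / 31/990 = 15/31
P(Z=1 | obs) = 8/495 / 31/990 = 16/31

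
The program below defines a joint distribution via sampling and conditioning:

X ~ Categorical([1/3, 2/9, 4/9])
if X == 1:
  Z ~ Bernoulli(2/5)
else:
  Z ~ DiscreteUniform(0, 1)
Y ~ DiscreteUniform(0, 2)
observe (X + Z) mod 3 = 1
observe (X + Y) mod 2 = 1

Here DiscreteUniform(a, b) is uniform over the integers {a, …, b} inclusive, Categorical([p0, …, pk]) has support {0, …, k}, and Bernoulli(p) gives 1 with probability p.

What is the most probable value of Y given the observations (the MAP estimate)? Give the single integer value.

argmax_v P(Y = v | obs) = 1

Enumerate traces; 3 have nonzero weight after conditioning:
  (X=0, Z=1, Y=1) weight 1/18
  (X=1, Z=0, Y=0) weight 2/45
  (X=1, Z=0, Y=2) weight 2/45
Group by Y:
  weight(Y=0) = 2/45
  weight(Y=1) = 1/18
  weight(Y=2) = 2/45
Total weight = 2/45 + 1/18 + 2/45 = 13/90
P(Y=0 | obs) = 2/45 / 13/90 = 4/13
P(Y=1 | obs) = 1/18 / 13/90 = 5/13
P(Y=2 | obs) = 2/45 / 13/90 = 4/13
argmax = 1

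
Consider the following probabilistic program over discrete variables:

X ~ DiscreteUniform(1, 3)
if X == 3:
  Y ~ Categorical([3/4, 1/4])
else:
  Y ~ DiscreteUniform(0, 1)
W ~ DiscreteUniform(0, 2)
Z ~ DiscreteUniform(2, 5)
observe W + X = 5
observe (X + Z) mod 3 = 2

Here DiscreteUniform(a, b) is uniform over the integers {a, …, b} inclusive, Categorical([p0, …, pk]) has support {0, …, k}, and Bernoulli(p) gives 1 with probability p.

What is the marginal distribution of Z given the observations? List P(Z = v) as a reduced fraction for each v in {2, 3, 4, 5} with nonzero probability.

P(Z=2) = 1/2, P(Z=5) = 1/2

Enumerate traces; 4 have nonzero weight after conditioning:
  (X=3, Y=0, W=2, Z=2) weight 1/48
  (X=3, Y=0, W=2, Z=5) weight 1/48
  (X=3, Y=1, W=2, Z=2) weight 1/144
  (X=3, Y=1, W=2, Z=5) weight 1/144
Group by Z:
  weight(Z=2) = 1/36
  weight(Z=5) = 1/36
Total weight = 1/36 + 1/36 = 1/18
P(Z=2 | obs) = 1/36 / 1/18 = 1/2
P(Z=5 | obs) = 1/36 / 1/18 = 1/2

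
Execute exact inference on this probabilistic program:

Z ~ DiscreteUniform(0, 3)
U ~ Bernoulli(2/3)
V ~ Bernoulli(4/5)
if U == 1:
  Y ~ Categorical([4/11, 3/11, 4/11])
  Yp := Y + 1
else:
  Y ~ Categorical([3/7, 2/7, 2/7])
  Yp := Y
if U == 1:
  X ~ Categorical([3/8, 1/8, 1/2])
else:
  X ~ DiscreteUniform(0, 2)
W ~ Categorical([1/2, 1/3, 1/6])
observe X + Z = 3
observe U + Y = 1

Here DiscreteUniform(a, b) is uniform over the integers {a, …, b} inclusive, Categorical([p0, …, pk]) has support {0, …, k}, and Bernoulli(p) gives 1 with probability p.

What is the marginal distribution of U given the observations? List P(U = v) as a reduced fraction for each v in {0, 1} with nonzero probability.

Enumerate traces; 36 have nonzero weight after conditioning:
  (Z=1, U=0, V=0, Y=1, X=2, W=0) weight 1/1260
  (Z=1, U=0, V=0, Y=1, X=2, W=1) weight 1/1890
  (Z=1, U=0, V=0, Y=1, X=2, W=2) weight 1/3780
  (Z=1, U=0, V=1, Y=1, X=2, W=0) weight 1/315
  (Z=1, U=0, V=1, Y=1, X=2, W=1) weight 2/945
  (Z=1, U=0, V=1, Y=1, X=2, W=2) weight 1/945
  (Z=1, U=1, V=0, Y=0, X=2, W=0) weight 1/330
  (Z=1, U=1, V=0, Y=0, X=2, W=1) weight 1/495
  … 28 more
Group by U:
  weight(U=0) = 1/42
  weight(U=1) = 2/33
Total weight = 1/42 + 2/33 = 13/154
P(U=0 | obs) = 1/42 / 13/154 = 11/39
P(U=1 | obs) = 2/33 / 13/154 = 28/39

P(U=0) = 11/39, P(U=1) = 28/39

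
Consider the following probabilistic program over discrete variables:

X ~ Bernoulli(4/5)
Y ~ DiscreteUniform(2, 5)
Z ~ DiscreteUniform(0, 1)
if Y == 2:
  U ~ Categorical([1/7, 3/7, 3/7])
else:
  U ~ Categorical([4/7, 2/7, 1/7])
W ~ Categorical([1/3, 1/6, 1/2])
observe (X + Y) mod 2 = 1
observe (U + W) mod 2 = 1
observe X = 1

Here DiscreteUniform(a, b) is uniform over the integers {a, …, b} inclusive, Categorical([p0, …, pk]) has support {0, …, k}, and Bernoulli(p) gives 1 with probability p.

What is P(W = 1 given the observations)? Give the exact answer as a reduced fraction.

Enumerate traces; 16 have nonzero weight after conditioning:
  (X=1, Y=2, Z=0, U=0, W=1) weight 1/420
  (X=1, Y=2, Z=0, U=1, W=0) weight 1/70
  (X=1, Y=2, Z=0, U=1, W=2) weight 3/140
  (X=1, Y=2, Z=0, U=2, W=1) weight 1/140
  (X=1, Y=2, Z=1, U=0, W=1) weight 1/420
  (X=1, Y=2, Z=1, U=1, W=0) weight 1/70
  (X=1, Y=2, Z=1, U=1, W=2) weight 3/140
  (X=1, Y=2, Z=1, U=2, W=1) weight 1/140
  … 8 more
Group by W:
  weight(W=0) = 1/21
  weight(W=1) = 3/70
  weight(W=2) = 1/14
Total weight = 1/21 + 3/70 + 1/14 = 17/105
P(W=0 | obs) = 1/21 / 17/105 = 5/17
P(W=1 | obs) = 3/70 / 17/105 = 9/34
P(W=2 | obs) = 1/14 / 17/105 = 15/34

P(W = 1 | obs) = 9/34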